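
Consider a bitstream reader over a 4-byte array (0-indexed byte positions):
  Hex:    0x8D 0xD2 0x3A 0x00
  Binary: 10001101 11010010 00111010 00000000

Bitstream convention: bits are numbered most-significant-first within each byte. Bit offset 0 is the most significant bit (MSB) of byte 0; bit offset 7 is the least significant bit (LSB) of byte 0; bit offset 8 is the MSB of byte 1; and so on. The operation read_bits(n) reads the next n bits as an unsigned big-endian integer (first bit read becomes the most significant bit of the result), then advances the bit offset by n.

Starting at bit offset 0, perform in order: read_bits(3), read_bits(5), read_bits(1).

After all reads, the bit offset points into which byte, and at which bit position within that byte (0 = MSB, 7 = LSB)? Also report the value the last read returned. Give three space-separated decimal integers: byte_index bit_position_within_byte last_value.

Answer: 1 1 1

Derivation:
Read 1: bits[0:3] width=3 -> value=4 (bin 100); offset now 3 = byte 0 bit 3; 29 bits remain
Read 2: bits[3:8] width=5 -> value=13 (bin 01101); offset now 8 = byte 1 bit 0; 24 bits remain
Read 3: bits[8:9] width=1 -> value=1 (bin 1); offset now 9 = byte 1 bit 1; 23 bits remain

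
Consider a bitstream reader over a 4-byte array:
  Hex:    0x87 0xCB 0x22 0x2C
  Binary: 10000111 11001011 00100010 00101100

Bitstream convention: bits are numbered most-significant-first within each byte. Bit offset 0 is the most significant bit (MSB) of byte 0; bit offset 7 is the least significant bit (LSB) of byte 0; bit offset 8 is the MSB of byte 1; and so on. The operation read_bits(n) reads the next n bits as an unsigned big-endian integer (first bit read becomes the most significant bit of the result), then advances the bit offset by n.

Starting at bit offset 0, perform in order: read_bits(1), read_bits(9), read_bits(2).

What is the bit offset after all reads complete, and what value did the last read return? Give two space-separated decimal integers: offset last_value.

Read 1: bits[0:1] width=1 -> value=1 (bin 1); offset now 1 = byte 0 bit 1; 31 bits remain
Read 2: bits[1:10] width=9 -> value=31 (bin 000011111); offset now 10 = byte 1 bit 2; 22 bits remain
Read 3: bits[10:12] width=2 -> value=0 (bin 00); offset now 12 = byte 1 bit 4; 20 bits remain

Answer: 12 0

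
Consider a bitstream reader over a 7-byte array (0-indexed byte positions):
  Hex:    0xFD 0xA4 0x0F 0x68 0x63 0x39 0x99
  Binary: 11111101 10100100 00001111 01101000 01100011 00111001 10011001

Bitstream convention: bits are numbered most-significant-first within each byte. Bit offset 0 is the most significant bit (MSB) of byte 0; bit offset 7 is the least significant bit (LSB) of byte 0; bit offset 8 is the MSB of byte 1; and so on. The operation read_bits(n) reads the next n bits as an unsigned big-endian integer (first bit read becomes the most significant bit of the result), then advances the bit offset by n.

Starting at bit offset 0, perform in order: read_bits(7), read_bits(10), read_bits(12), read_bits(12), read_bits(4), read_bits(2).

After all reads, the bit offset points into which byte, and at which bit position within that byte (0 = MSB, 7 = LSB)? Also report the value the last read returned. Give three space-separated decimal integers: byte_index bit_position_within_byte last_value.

Answer: 5 7 0

Derivation:
Read 1: bits[0:7] width=7 -> value=126 (bin 1111110); offset now 7 = byte 0 bit 7; 49 bits remain
Read 2: bits[7:17] width=10 -> value=840 (bin 1101001000); offset now 17 = byte 2 bit 1; 39 bits remain
Read 3: bits[17:29] width=12 -> value=493 (bin 000111101101); offset now 29 = byte 3 bit 5; 27 bits remain
Read 4: bits[29:41] width=12 -> value=198 (bin 000011000110); offset now 41 = byte 5 bit 1; 15 bits remain
Read 5: bits[41:45] width=4 -> value=7 (bin 0111); offset now 45 = byte 5 bit 5; 11 bits remain
Read 6: bits[45:47] width=2 -> value=0 (bin 00); offset now 47 = byte 5 bit 7; 9 bits remain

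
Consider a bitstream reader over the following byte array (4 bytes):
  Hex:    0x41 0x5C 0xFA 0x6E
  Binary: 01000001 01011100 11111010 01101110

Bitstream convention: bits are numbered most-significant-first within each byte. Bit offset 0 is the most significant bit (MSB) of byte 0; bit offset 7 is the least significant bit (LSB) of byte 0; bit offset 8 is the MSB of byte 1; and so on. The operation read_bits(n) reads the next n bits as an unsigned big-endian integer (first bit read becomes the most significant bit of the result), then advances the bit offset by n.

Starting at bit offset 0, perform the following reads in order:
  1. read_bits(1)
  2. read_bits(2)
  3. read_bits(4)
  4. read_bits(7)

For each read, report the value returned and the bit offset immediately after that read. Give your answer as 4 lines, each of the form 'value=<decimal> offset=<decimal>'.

Read 1: bits[0:1] width=1 -> value=0 (bin 0); offset now 1 = byte 0 bit 1; 31 bits remain
Read 2: bits[1:3] width=2 -> value=2 (bin 10); offset now 3 = byte 0 bit 3; 29 bits remain
Read 3: bits[3:7] width=4 -> value=0 (bin 0000); offset now 7 = byte 0 bit 7; 25 bits remain
Read 4: bits[7:14] width=7 -> value=87 (bin 1010111); offset now 14 = byte 1 bit 6; 18 bits remain

Answer: value=0 offset=1
value=2 offset=3
value=0 offset=7
value=87 offset=14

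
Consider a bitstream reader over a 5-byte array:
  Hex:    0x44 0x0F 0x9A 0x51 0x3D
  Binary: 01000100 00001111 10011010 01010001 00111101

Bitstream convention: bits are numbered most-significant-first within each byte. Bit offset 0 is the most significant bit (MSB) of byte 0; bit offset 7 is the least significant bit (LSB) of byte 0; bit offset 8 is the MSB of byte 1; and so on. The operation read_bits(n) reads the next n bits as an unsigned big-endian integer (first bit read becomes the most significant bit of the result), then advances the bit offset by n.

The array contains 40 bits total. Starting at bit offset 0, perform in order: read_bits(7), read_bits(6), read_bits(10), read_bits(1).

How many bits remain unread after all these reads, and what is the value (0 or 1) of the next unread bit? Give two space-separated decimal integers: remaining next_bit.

Answer: 16 0

Derivation:
Read 1: bits[0:7] width=7 -> value=34 (bin 0100010); offset now 7 = byte 0 bit 7; 33 bits remain
Read 2: bits[7:13] width=6 -> value=1 (bin 000001); offset now 13 = byte 1 bit 5; 27 bits remain
Read 3: bits[13:23] width=10 -> value=973 (bin 1111001101); offset now 23 = byte 2 bit 7; 17 bits remain
Read 4: bits[23:24] width=1 -> value=0 (bin 0); offset now 24 = byte 3 bit 0; 16 bits remain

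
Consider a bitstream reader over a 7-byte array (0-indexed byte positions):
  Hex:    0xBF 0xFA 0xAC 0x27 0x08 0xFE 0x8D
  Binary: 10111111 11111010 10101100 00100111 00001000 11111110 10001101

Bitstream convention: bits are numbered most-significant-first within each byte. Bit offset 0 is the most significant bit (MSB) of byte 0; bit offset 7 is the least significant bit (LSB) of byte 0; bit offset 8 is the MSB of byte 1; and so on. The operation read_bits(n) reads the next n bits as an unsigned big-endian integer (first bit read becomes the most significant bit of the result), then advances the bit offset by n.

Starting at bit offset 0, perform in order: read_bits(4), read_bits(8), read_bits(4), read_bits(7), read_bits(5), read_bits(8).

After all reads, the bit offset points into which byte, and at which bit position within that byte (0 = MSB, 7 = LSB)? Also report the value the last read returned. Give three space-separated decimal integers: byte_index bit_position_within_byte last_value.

Read 1: bits[0:4] width=4 -> value=11 (bin 1011); offset now 4 = byte 0 bit 4; 52 bits remain
Read 2: bits[4:12] width=8 -> value=255 (bin 11111111); offset now 12 = byte 1 bit 4; 44 bits remain
Read 3: bits[12:16] width=4 -> value=10 (bin 1010); offset now 16 = byte 2 bit 0; 40 bits remain
Read 4: bits[16:23] width=7 -> value=86 (bin 1010110); offset now 23 = byte 2 bit 7; 33 bits remain
Read 5: bits[23:28] width=5 -> value=2 (bin 00010); offset now 28 = byte 3 bit 4; 28 bits remain
Read 6: bits[28:36] width=8 -> value=112 (bin 01110000); offset now 36 = byte 4 bit 4; 20 bits remain

Answer: 4 4 112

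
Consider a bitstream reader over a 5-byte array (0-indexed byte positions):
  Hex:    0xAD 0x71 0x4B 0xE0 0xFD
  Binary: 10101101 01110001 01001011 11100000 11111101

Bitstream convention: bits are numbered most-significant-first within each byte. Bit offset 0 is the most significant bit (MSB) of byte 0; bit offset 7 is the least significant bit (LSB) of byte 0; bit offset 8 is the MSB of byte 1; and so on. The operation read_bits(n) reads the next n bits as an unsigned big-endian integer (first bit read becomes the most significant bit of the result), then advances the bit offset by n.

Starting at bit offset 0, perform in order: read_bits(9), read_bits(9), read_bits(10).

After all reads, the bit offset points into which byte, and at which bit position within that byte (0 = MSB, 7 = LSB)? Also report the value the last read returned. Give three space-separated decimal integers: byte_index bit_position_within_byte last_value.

Read 1: bits[0:9] width=9 -> value=346 (bin 101011010); offset now 9 = byte 1 bit 1; 31 bits remain
Read 2: bits[9:18] width=9 -> value=453 (bin 111000101); offset now 18 = byte 2 bit 2; 22 bits remain
Read 3: bits[18:28] width=10 -> value=190 (bin 0010111110); offset now 28 = byte 3 bit 4; 12 bits remain

Answer: 3 4 190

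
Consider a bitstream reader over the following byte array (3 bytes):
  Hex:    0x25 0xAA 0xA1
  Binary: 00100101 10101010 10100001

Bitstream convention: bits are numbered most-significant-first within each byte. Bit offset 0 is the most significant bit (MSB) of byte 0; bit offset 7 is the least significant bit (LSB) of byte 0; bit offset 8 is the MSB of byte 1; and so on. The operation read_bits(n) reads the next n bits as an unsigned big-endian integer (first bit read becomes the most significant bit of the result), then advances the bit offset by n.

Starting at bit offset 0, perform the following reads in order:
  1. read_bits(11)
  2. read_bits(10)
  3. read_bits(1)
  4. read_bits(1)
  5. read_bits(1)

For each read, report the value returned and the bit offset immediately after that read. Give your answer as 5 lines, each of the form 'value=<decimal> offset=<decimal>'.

Answer: value=301 offset=11
value=340 offset=21
value=0 offset=22
value=0 offset=23
value=1 offset=24

Derivation:
Read 1: bits[0:11] width=11 -> value=301 (bin 00100101101); offset now 11 = byte 1 bit 3; 13 bits remain
Read 2: bits[11:21] width=10 -> value=340 (bin 0101010100); offset now 21 = byte 2 bit 5; 3 bits remain
Read 3: bits[21:22] width=1 -> value=0 (bin 0); offset now 22 = byte 2 bit 6; 2 bits remain
Read 4: bits[22:23] width=1 -> value=0 (bin 0); offset now 23 = byte 2 bit 7; 1 bits remain
Read 5: bits[23:24] width=1 -> value=1 (bin 1); offset now 24 = byte 3 bit 0; 0 bits remain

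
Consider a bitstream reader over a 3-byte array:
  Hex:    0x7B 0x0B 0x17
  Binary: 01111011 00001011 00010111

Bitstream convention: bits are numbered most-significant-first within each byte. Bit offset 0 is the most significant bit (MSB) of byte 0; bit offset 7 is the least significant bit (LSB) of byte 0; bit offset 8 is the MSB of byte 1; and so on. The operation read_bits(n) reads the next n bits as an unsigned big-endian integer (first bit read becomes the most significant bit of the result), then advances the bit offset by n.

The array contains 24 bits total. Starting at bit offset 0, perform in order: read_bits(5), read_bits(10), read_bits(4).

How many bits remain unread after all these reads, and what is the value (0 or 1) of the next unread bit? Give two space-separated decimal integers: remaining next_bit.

Answer: 5 1

Derivation:
Read 1: bits[0:5] width=5 -> value=15 (bin 01111); offset now 5 = byte 0 bit 5; 19 bits remain
Read 2: bits[5:15] width=10 -> value=389 (bin 0110000101); offset now 15 = byte 1 bit 7; 9 bits remain
Read 3: bits[15:19] width=4 -> value=8 (bin 1000); offset now 19 = byte 2 bit 3; 5 bits remain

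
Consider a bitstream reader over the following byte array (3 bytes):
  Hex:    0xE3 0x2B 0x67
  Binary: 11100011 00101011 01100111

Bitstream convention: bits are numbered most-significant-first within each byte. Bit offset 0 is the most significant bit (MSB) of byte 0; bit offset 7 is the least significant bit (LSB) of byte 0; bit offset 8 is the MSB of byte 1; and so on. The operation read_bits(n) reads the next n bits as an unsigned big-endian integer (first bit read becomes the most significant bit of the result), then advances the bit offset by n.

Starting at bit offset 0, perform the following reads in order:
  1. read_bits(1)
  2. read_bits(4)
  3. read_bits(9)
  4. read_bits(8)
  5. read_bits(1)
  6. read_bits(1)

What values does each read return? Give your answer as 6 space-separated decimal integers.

Read 1: bits[0:1] width=1 -> value=1 (bin 1); offset now 1 = byte 0 bit 1; 23 bits remain
Read 2: bits[1:5] width=4 -> value=12 (bin 1100); offset now 5 = byte 0 bit 5; 19 bits remain
Read 3: bits[5:14] width=9 -> value=202 (bin 011001010); offset now 14 = byte 1 bit 6; 10 bits remain
Read 4: bits[14:22] width=8 -> value=217 (bin 11011001); offset now 22 = byte 2 bit 6; 2 bits remain
Read 5: bits[22:23] width=1 -> value=1 (bin 1); offset now 23 = byte 2 bit 7; 1 bits remain
Read 6: bits[23:24] width=1 -> value=1 (bin 1); offset now 24 = byte 3 bit 0; 0 bits remain

Answer: 1 12 202 217 1 1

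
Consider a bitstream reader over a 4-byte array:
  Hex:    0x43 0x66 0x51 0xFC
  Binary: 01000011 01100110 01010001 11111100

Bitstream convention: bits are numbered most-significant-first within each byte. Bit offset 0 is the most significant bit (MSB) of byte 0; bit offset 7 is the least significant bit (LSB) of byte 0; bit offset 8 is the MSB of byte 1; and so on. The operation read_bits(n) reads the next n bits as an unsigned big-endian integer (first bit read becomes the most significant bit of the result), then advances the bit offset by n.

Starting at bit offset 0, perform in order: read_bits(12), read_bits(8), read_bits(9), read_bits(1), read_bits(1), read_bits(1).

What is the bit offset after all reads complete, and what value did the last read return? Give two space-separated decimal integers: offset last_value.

Read 1: bits[0:12] width=12 -> value=1078 (bin 010000110110); offset now 12 = byte 1 bit 4; 20 bits remain
Read 2: bits[12:20] width=8 -> value=101 (bin 01100101); offset now 20 = byte 2 bit 4; 12 bits remain
Read 3: bits[20:29] width=9 -> value=63 (bin 000111111); offset now 29 = byte 3 bit 5; 3 bits remain
Read 4: bits[29:30] width=1 -> value=1 (bin 1); offset now 30 = byte 3 bit 6; 2 bits remain
Read 5: bits[30:31] width=1 -> value=0 (bin 0); offset now 31 = byte 3 bit 7; 1 bits remain
Read 6: bits[31:32] width=1 -> value=0 (bin 0); offset now 32 = byte 4 bit 0; 0 bits remain

Answer: 32 0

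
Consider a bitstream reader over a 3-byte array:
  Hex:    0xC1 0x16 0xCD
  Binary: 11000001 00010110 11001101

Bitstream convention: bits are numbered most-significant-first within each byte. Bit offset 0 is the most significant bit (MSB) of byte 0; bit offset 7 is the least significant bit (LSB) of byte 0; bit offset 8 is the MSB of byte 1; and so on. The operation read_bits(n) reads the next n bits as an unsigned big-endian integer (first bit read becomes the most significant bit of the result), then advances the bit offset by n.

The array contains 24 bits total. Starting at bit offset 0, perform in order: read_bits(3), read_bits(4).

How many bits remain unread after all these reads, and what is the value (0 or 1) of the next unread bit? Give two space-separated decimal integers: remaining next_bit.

Read 1: bits[0:3] width=3 -> value=6 (bin 110); offset now 3 = byte 0 bit 3; 21 bits remain
Read 2: bits[3:7] width=4 -> value=0 (bin 0000); offset now 7 = byte 0 bit 7; 17 bits remain

Answer: 17 1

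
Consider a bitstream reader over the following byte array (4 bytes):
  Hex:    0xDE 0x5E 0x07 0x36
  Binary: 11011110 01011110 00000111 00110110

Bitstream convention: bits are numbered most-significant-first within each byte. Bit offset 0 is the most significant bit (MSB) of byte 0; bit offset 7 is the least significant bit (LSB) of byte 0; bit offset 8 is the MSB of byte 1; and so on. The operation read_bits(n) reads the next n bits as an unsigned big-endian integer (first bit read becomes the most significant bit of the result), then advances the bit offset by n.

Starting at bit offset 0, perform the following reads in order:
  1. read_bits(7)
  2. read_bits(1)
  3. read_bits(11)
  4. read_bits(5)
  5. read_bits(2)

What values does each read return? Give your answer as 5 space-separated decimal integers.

Answer: 111 0 752 7 0

Derivation:
Read 1: bits[0:7] width=7 -> value=111 (bin 1101111); offset now 7 = byte 0 bit 7; 25 bits remain
Read 2: bits[7:8] width=1 -> value=0 (bin 0); offset now 8 = byte 1 bit 0; 24 bits remain
Read 3: bits[8:19] width=11 -> value=752 (bin 01011110000); offset now 19 = byte 2 bit 3; 13 bits remain
Read 4: bits[19:24] width=5 -> value=7 (bin 00111); offset now 24 = byte 3 bit 0; 8 bits remain
Read 5: bits[24:26] width=2 -> value=0 (bin 00); offset now 26 = byte 3 bit 2; 6 bits remain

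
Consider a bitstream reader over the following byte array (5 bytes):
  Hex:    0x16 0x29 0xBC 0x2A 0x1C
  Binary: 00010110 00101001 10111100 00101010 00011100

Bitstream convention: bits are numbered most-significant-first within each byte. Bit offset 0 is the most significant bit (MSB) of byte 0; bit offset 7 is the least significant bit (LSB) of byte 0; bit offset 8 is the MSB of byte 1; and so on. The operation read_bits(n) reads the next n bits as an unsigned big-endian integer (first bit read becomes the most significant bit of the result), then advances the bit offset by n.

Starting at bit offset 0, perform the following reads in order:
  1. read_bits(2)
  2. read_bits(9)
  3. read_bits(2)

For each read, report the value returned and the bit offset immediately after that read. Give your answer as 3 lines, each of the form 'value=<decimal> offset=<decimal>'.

Answer: value=0 offset=2
value=177 offset=11
value=1 offset=13

Derivation:
Read 1: bits[0:2] width=2 -> value=0 (bin 00); offset now 2 = byte 0 bit 2; 38 bits remain
Read 2: bits[2:11] width=9 -> value=177 (bin 010110001); offset now 11 = byte 1 bit 3; 29 bits remain
Read 3: bits[11:13] width=2 -> value=1 (bin 01); offset now 13 = byte 1 bit 5; 27 bits remain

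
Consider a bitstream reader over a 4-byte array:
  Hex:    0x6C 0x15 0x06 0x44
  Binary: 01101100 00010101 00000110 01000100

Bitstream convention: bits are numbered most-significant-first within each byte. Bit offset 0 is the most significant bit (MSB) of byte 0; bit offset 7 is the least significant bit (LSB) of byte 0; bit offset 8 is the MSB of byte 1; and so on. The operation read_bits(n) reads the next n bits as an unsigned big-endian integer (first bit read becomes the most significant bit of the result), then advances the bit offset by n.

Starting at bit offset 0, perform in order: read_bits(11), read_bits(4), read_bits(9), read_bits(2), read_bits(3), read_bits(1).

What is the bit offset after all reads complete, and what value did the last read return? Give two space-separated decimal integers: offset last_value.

Read 1: bits[0:11] width=11 -> value=864 (bin 01101100000); offset now 11 = byte 1 bit 3; 21 bits remain
Read 2: bits[11:15] width=4 -> value=10 (bin 1010); offset now 15 = byte 1 bit 7; 17 bits remain
Read 3: bits[15:24] width=9 -> value=262 (bin 100000110); offset now 24 = byte 3 bit 0; 8 bits remain
Read 4: bits[24:26] width=2 -> value=1 (bin 01); offset now 26 = byte 3 bit 2; 6 bits remain
Read 5: bits[26:29] width=3 -> value=0 (bin 000); offset now 29 = byte 3 bit 5; 3 bits remain
Read 6: bits[29:30] width=1 -> value=1 (bin 1); offset now 30 = byte 3 bit 6; 2 bits remain

Answer: 30 1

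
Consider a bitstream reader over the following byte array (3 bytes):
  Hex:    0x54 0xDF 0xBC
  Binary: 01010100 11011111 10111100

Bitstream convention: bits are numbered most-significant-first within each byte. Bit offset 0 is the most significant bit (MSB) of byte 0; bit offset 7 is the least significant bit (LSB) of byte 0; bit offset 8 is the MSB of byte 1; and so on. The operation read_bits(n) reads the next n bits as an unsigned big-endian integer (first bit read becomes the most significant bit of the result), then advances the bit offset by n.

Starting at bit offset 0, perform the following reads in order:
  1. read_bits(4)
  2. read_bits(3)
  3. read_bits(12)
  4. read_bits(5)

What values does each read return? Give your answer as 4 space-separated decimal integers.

Read 1: bits[0:4] width=4 -> value=5 (bin 0101); offset now 4 = byte 0 bit 4; 20 bits remain
Read 2: bits[4:7] width=3 -> value=2 (bin 010); offset now 7 = byte 0 bit 7; 17 bits remain
Read 3: bits[7:19] width=12 -> value=1789 (bin 011011111101); offset now 19 = byte 2 bit 3; 5 bits remain
Read 4: bits[19:24] width=5 -> value=28 (bin 11100); offset now 24 = byte 3 bit 0; 0 bits remain

Answer: 5 2 1789 28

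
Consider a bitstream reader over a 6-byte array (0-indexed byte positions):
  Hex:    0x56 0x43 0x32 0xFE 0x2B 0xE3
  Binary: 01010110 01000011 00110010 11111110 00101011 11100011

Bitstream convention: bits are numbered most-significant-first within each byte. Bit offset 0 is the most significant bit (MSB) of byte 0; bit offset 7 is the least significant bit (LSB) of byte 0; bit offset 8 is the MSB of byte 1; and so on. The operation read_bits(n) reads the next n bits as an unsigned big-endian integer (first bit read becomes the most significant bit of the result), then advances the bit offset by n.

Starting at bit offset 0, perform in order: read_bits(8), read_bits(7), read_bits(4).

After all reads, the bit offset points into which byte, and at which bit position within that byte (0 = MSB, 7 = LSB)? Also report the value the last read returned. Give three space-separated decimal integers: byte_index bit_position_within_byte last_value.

Read 1: bits[0:8] width=8 -> value=86 (bin 01010110); offset now 8 = byte 1 bit 0; 40 bits remain
Read 2: bits[8:15] width=7 -> value=33 (bin 0100001); offset now 15 = byte 1 bit 7; 33 bits remain
Read 3: bits[15:19] width=4 -> value=9 (bin 1001); offset now 19 = byte 2 bit 3; 29 bits remain

Answer: 2 3 9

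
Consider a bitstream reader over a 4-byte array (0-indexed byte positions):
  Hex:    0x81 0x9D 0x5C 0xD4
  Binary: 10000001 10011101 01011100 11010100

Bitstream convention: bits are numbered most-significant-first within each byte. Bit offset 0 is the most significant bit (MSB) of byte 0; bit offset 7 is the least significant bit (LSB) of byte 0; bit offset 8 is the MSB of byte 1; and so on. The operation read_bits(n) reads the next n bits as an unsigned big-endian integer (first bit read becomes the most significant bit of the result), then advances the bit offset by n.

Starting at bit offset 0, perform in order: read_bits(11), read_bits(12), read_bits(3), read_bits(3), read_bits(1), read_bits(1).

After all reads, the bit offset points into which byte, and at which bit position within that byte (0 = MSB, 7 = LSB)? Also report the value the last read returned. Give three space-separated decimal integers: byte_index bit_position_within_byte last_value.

Answer: 3 7 0

Derivation:
Read 1: bits[0:11] width=11 -> value=1036 (bin 10000001100); offset now 11 = byte 1 bit 3; 21 bits remain
Read 2: bits[11:23] width=12 -> value=3758 (bin 111010101110); offset now 23 = byte 2 bit 7; 9 bits remain
Read 3: bits[23:26] width=3 -> value=3 (bin 011); offset now 26 = byte 3 bit 2; 6 bits remain
Read 4: bits[26:29] width=3 -> value=2 (bin 010); offset now 29 = byte 3 bit 5; 3 bits remain
Read 5: bits[29:30] width=1 -> value=1 (bin 1); offset now 30 = byte 3 bit 6; 2 bits remain
Read 6: bits[30:31] width=1 -> value=0 (bin 0); offset now 31 = byte 3 bit 7; 1 bits remain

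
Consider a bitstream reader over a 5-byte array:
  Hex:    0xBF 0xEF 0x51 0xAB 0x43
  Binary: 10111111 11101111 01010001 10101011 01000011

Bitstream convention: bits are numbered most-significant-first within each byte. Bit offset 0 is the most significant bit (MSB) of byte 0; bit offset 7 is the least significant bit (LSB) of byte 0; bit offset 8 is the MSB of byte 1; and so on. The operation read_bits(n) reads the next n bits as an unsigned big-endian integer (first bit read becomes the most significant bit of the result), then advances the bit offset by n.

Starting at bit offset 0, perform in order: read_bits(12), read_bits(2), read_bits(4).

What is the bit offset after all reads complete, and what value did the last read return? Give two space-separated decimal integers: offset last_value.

Read 1: bits[0:12] width=12 -> value=3070 (bin 101111111110); offset now 12 = byte 1 bit 4; 28 bits remain
Read 2: bits[12:14] width=2 -> value=3 (bin 11); offset now 14 = byte 1 bit 6; 26 bits remain
Read 3: bits[14:18] width=4 -> value=13 (bin 1101); offset now 18 = byte 2 bit 2; 22 bits remain

Answer: 18 13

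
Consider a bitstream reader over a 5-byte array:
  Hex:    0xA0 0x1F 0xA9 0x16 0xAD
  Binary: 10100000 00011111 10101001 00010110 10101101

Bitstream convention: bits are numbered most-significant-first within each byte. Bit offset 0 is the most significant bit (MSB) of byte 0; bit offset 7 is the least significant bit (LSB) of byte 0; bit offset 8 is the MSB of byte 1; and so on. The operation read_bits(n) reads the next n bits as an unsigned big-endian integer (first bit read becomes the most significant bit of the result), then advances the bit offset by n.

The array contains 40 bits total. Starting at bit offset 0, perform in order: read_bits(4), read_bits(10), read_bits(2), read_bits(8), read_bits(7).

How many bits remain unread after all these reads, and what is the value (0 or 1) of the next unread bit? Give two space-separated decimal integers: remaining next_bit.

Read 1: bits[0:4] width=4 -> value=10 (bin 1010); offset now 4 = byte 0 bit 4; 36 bits remain
Read 2: bits[4:14] width=10 -> value=7 (bin 0000000111); offset now 14 = byte 1 bit 6; 26 bits remain
Read 3: bits[14:16] width=2 -> value=3 (bin 11); offset now 16 = byte 2 bit 0; 24 bits remain
Read 4: bits[16:24] width=8 -> value=169 (bin 10101001); offset now 24 = byte 3 bit 0; 16 bits remain
Read 5: bits[24:31] width=7 -> value=11 (bin 0001011); offset now 31 = byte 3 bit 7; 9 bits remain

Answer: 9 0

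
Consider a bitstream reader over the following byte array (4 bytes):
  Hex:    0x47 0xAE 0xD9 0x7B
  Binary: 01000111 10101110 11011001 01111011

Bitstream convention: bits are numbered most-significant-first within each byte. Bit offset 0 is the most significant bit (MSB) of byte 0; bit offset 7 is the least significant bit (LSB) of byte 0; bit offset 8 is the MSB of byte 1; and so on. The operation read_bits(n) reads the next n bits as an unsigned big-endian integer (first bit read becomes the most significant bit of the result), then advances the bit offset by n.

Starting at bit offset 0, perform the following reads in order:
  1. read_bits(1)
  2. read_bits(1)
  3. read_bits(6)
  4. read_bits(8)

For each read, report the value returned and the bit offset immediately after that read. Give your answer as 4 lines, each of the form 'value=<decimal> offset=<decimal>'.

Answer: value=0 offset=1
value=1 offset=2
value=7 offset=8
value=174 offset=16

Derivation:
Read 1: bits[0:1] width=1 -> value=0 (bin 0); offset now 1 = byte 0 bit 1; 31 bits remain
Read 2: bits[1:2] width=1 -> value=1 (bin 1); offset now 2 = byte 0 bit 2; 30 bits remain
Read 3: bits[2:8] width=6 -> value=7 (bin 000111); offset now 8 = byte 1 bit 0; 24 bits remain
Read 4: bits[8:16] width=8 -> value=174 (bin 10101110); offset now 16 = byte 2 bit 0; 16 bits remain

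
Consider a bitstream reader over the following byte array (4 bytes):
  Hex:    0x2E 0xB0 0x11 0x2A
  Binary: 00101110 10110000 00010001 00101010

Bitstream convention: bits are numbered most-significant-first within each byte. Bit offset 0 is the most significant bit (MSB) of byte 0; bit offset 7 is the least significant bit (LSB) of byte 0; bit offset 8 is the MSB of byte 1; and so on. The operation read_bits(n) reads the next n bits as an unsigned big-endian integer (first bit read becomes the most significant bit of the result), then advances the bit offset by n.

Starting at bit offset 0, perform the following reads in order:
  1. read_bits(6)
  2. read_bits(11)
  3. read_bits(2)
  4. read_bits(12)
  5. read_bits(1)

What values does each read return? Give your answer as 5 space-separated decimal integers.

Read 1: bits[0:6] width=6 -> value=11 (bin 001011); offset now 6 = byte 0 bit 6; 26 bits remain
Read 2: bits[6:17] width=11 -> value=1376 (bin 10101100000); offset now 17 = byte 2 bit 1; 15 bits remain
Read 3: bits[17:19] width=2 -> value=0 (bin 00); offset now 19 = byte 2 bit 3; 13 bits remain
Read 4: bits[19:31] width=12 -> value=2197 (bin 100010010101); offset now 31 = byte 3 bit 7; 1 bits remain
Read 5: bits[31:32] width=1 -> value=0 (bin 0); offset now 32 = byte 4 bit 0; 0 bits remain

Answer: 11 1376 0 2197 0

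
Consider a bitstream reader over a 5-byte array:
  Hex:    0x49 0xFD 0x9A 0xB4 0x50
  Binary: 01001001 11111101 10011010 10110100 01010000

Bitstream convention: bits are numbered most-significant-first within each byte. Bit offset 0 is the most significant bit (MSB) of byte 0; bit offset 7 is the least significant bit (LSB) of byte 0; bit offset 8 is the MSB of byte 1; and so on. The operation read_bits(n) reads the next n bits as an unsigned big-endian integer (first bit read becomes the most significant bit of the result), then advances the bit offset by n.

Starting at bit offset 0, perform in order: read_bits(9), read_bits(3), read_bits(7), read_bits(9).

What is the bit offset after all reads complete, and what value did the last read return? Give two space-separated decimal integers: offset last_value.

Answer: 28 427

Derivation:
Read 1: bits[0:9] width=9 -> value=147 (bin 010010011); offset now 9 = byte 1 bit 1; 31 bits remain
Read 2: bits[9:12] width=3 -> value=7 (bin 111); offset now 12 = byte 1 bit 4; 28 bits remain
Read 3: bits[12:19] width=7 -> value=108 (bin 1101100); offset now 19 = byte 2 bit 3; 21 bits remain
Read 4: bits[19:28] width=9 -> value=427 (bin 110101011); offset now 28 = byte 3 bit 4; 12 bits remain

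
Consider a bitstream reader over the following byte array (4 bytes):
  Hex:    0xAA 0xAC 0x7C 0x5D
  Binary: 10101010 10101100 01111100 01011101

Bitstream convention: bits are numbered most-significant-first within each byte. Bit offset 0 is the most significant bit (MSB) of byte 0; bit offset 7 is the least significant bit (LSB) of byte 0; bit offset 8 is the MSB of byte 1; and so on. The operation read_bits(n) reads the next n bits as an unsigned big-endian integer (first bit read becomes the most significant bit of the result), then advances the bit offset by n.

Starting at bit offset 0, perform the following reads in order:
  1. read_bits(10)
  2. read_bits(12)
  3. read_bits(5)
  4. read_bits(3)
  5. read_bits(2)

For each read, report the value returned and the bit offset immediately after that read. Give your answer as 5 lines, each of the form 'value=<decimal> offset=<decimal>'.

Answer: value=682 offset=10
value=2847 offset=22
value=2 offset=27
value=7 offset=30
value=1 offset=32

Derivation:
Read 1: bits[0:10] width=10 -> value=682 (bin 1010101010); offset now 10 = byte 1 bit 2; 22 bits remain
Read 2: bits[10:22] width=12 -> value=2847 (bin 101100011111); offset now 22 = byte 2 bit 6; 10 bits remain
Read 3: bits[22:27] width=5 -> value=2 (bin 00010); offset now 27 = byte 3 bit 3; 5 bits remain
Read 4: bits[27:30] width=3 -> value=7 (bin 111); offset now 30 = byte 3 bit 6; 2 bits remain
Read 5: bits[30:32] width=2 -> value=1 (bin 01); offset now 32 = byte 4 bit 0; 0 bits remain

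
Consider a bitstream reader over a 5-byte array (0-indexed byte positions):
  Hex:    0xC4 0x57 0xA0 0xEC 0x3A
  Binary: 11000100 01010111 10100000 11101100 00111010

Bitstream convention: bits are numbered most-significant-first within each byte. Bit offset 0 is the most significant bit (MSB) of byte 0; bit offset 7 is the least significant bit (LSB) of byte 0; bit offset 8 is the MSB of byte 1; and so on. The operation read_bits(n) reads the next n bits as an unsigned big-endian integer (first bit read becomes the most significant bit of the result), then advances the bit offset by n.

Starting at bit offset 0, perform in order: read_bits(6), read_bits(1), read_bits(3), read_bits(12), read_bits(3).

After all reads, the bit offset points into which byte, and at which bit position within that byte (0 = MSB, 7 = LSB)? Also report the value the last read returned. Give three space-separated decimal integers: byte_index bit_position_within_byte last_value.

Answer: 3 1 1

Derivation:
Read 1: bits[0:6] width=6 -> value=49 (bin 110001); offset now 6 = byte 0 bit 6; 34 bits remain
Read 2: bits[6:7] width=1 -> value=0 (bin 0); offset now 7 = byte 0 bit 7; 33 bits remain
Read 3: bits[7:10] width=3 -> value=1 (bin 001); offset now 10 = byte 1 bit 2; 30 bits remain
Read 4: bits[10:22] width=12 -> value=1512 (bin 010111101000); offset now 22 = byte 2 bit 6; 18 bits remain
Read 5: bits[22:25] width=3 -> value=1 (bin 001); offset now 25 = byte 3 bit 1; 15 bits remain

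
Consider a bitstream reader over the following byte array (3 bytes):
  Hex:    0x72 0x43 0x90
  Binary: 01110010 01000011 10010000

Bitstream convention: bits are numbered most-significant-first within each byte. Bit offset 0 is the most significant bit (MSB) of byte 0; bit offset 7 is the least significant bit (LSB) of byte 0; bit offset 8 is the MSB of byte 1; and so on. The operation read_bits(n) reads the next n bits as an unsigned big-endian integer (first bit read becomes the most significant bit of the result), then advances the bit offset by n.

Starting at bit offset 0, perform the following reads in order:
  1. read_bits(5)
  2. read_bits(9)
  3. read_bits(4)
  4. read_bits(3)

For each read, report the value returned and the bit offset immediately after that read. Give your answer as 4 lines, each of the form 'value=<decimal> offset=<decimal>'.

Read 1: bits[0:5] width=5 -> value=14 (bin 01110); offset now 5 = byte 0 bit 5; 19 bits remain
Read 2: bits[5:14] width=9 -> value=144 (bin 010010000); offset now 14 = byte 1 bit 6; 10 bits remain
Read 3: bits[14:18] width=4 -> value=14 (bin 1110); offset now 18 = byte 2 bit 2; 6 bits remain
Read 4: bits[18:21] width=3 -> value=2 (bin 010); offset now 21 = byte 2 bit 5; 3 bits remain

Answer: value=14 offset=5
value=144 offset=14
value=14 offset=18
value=2 offset=21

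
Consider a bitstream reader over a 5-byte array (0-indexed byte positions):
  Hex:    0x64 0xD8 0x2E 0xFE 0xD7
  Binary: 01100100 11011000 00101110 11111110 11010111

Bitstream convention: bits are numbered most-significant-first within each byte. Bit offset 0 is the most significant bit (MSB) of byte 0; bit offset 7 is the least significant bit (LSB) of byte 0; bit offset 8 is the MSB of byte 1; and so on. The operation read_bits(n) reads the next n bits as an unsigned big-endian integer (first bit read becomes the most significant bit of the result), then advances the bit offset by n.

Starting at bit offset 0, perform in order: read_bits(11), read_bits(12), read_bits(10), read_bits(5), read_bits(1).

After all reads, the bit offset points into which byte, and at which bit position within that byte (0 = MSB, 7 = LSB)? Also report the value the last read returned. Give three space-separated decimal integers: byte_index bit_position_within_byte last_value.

Answer: 4 7 1

Derivation:
Read 1: bits[0:11] width=11 -> value=806 (bin 01100100110); offset now 11 = byte 1 bit 3; 29 bits remain
Read 2: bits[11:23] width=12 -> value=3095 (bin 110000010111); offset now 23 = byte 2 bit 7; 17 bits remain
Read 3: bits[23:33] width=10 -> value=509 (bin 0111111101); offset now 33 = byte 4 bit 1; 7 bits remain
Read 4: bits[33:38] width=5 -> value=21 (bin 10101); offset now 38 = byte 4 bit 6; 2 bits remain
Read 5: bits[38:39] width=1 -> value=1 (bin 1); offset now 39 = byte 4 bit 7; 1 bits remain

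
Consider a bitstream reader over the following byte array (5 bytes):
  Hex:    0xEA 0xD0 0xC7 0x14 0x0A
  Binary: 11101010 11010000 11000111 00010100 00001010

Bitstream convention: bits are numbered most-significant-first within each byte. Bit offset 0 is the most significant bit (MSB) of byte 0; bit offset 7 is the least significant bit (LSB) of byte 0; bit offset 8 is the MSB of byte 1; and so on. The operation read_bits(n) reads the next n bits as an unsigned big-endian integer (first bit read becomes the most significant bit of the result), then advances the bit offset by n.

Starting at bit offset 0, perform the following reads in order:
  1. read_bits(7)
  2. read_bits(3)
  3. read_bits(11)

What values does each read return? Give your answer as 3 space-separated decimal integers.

Read 1: bits[0:7] width=7 -> value=117 (bin 1110101); offset now 7 = byte 0 bit 7; 33 bits remain
Read 2: bits[7:10] width=3 -> value=3 (bin 011); offset now 10 = byte 1 bit 2; 30 bits remain
Read 3: bits[10:21] width=11 -> value=536 (bin 01000011000); offset now 21 = byte 2 bit 5; 19 bits remain

Answer: 117 3 536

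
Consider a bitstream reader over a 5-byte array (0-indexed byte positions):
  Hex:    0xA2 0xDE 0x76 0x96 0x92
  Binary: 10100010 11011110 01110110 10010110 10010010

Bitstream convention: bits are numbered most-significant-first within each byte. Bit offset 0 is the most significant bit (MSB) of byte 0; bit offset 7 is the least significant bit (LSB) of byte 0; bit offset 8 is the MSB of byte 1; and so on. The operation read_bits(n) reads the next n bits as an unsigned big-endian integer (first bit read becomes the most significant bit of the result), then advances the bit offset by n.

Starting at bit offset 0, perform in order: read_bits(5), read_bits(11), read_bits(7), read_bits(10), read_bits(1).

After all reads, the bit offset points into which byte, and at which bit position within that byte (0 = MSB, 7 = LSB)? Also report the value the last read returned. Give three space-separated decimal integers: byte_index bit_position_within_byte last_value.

Read 1: bits[0:5] width=5 -> value=20 (bin 10100); offset now 5 = byte 0 bit 5; 35 bits remain
Read 2: bits[5:16] width=11 -> value=734 (bin 01011011110); offset now 16 = byte 2 bit 0; 24 bits remain
Read 3: bits[16:23] width=7 -> value=59 (bin 0111011); offset now 23 = byte 2 bit 7; 17 bits remain
Read 4: bits[23:33] width=10 -> value=301 (bin 0100101101); offset now 33 = byte 4 bit 1; 7 bits remain
Read 5: bits[33:34] width=1 -> value=0 (bin 0); offset now 34 = byte 4 bit 2; 6 bits remain

Answer: 4 2 0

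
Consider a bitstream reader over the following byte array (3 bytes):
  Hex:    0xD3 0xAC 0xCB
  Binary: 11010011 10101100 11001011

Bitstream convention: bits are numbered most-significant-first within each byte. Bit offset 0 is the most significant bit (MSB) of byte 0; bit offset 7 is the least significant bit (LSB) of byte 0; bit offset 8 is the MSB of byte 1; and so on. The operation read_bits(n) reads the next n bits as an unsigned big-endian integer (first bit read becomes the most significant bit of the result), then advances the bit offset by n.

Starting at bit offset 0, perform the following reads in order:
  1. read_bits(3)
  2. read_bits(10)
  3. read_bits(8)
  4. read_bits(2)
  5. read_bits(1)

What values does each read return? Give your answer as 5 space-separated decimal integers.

Read 1: bits[0:3] width=3 -> value=6 (bin 110); offset now 3 = byte 0 bit 3; 21 bits remain
Read 2: bits[3:13] width=10 -> value=629 (bin 1001110101); offset now 13 = byte 1 bit 5; 11 bits remain
Read 3: bits[13:21] width=8 -> value=153 (bin 10011001); offset now 21 = byte 2 bit 5; 3 bits remain
Read 4: bits[21:23] width=2 -> value=1 (bin 01); offset now 23 = byte 2 bit 7; 1 bits remain
Read 5: bits[23:24] width=1 -> value=1 (bin 1); offset now 24 = byte 3 bit 0; 0 bits remain

Answer: 6 629 153 1 1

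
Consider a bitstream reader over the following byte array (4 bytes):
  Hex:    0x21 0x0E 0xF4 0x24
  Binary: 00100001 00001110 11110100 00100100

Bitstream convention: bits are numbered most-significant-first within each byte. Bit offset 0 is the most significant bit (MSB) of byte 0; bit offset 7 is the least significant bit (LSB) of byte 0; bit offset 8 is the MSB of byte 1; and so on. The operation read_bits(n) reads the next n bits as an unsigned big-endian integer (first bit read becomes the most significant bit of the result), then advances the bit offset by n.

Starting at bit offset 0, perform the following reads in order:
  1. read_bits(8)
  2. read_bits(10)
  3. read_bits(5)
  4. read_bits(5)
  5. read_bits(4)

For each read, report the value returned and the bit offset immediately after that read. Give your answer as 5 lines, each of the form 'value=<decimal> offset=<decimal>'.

Answer: value=33 offset=8
value=59 offset=18
value=26 offset=23
value=2 offset=28
value=4 offset=32

Derivation:
Read 1: bits[0:8] width=8 -> value=33 (bin 00100001); offset now 8 = byte 1 bit 0; 24 bits remain
Read 2: bits[8:18] width=10 -> value=59 (bin 0000111011); offset now 18 = byte 2 bit 2; 14 bits remain
Read 3: bits[18:23] width=5 -> value=26 (bin 11010); offset now 23 = byte 2 bit 7; 9 bits remain
Read 4: bits[23:28] width=5 -> value=2 (bin 00010); offset now 28 = byte 3 bit 4; 4 bits remain
Read 5: bits[28:32] width=4 -> value=4 (bin 0100); offset now 32 = byte 4 bit 0; 0 bits remain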